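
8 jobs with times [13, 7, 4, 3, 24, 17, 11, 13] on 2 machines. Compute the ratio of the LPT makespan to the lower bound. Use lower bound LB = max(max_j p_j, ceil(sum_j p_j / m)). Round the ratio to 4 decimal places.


LPT order: [24, 17, 13, 13, 11, 7, 4, 3]
Machine loads after assignment: [47, 45]
LPT makespan = 47
Lower bound = max(max_job, ceil(total/2)) = max(24, 46) = 46
Ratio = 47 / 46 = 1.0217

1.0217


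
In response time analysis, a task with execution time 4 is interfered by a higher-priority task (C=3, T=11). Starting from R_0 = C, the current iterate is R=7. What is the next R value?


R_next = C + ceil(R_prev / T_hp) * C_hp
ceil(7 / 11) = ceil(0.6364) = 1
Interference = 1 * 3 = 3
R_next = 4 + 3 = 7
R_next = R_prev, so the iteration has converged (response time = 7).

7


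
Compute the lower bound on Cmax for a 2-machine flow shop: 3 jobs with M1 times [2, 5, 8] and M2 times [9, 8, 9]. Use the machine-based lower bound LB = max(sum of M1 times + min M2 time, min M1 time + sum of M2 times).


LB1 = sum(M1 times) + min(M2 times) = 15 + 8 = 23
LB2 = min(M1 times) + sum(M2 times) = 2 + 26 = 28
Lower bound = max(LB1, LB2) = max(23, 28) = 28

28


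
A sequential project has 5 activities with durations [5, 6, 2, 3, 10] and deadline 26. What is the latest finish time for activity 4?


LF(activity 4) = deadline - sum of successor durations
Successors: activities 5 through 5 with durations [10]
Sum of successor durations = 10
LF = 26 - 10 = 16

16


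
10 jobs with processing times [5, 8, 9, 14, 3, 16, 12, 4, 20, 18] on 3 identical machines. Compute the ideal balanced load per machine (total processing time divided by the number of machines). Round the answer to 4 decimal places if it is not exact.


Total processing time = 5 + 8 + 9 + 14 + 3 + 16 + 12 + 4 + 20 + 18 = 109
Number of machines = 3
Ideal balanced load = 109 / 3 = 36.3333

36.3333


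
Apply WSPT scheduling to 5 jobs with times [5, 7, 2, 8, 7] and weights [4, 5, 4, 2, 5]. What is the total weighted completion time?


Compute p/w ratios and sort ascending (WSPT): [(2, 4), (5, 4), (7, 5), (7, 5), (8, 2)]
Compute weighted completion times:
  Job (p=2,w=4): C=2, w*C=4*2=8
  Job (p=5,w=4): C=7, w*C=4*7=28
  Job (p=7,w=5): C=14, w*C=5*14=70
  Job (p=7,w=5): C=21, w*C=5*21=105
  Job (p=8,w=2): C=29, w*C=2*29=58
Total weighted completion time = 269

269


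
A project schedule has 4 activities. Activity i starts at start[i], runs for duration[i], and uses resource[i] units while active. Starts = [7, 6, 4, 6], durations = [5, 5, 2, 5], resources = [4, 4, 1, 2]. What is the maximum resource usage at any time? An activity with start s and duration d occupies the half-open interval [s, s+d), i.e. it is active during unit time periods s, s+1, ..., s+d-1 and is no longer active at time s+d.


Each activity i is active on [start_i, start_i + duration_i).
Compute total resource usage per time slot:
  t=0: active resources = [], total = 0
  t=1: active resources = [], total = 0
  t=2: active resources = [], total = 0
  t=3: active resources = [], total = 0
  t=4: active resources = [1], total = 1
  t=5: active resources = [1], total = 1
  t=6: active resources = [4, 2], total = 6
  t=7: active resources = [4, 4, 2], total = 10
  t=8: active resources = [4, 4, 2], total = 10
  t=9: active resources = [4, 4, 2], total = 10
  t=10: active resources = [4, 4, 2], total = 10
  t=11: active resources = [4], total = 4
Peak resource demand = 10

10


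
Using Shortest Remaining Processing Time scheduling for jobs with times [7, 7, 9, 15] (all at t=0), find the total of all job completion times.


Since all jobs arrive at t=0, SRPT equals SPT ordering.
SPT order: [7, 7, 9, 15]
Completion times:
  Job 1: p=7, C=7
  Job 2: p=7, C=14
  Job 3: p=9, C=23
  Job 4: p=15, C=38
Total completion time = 7 + 14 + 23 + 38 = 82

82


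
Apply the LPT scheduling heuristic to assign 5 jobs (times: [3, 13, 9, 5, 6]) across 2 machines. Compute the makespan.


Sort jobs in decreasing order (LPT): [13, 9, 6, 5, 3]
Assign each job to the least loaded machine:
  Machine 1: jobs [13, 5], load = 18
  Machine 2: jobs [9, 6, 3], load = 18
Makespan = max load = 18

18


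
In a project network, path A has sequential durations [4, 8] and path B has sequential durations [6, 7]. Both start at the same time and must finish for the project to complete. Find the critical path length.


Path A total = 4 + 8 = 12
Path B total = 6 + 7 = 13
Critical path = longest path = max(12, 13) = 13

13


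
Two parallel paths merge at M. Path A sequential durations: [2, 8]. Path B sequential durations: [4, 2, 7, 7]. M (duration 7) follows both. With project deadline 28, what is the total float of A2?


Forward pass: ES(A2) = sum of predecessors on chain A = 2
EF = ES + duration = 2 + 8 = 10
Backward pass: LF(M) = deadline = 28; LS(M) = 28 - 7 = 21
LF(A2) = LS(M) - sum(successors on chain A) = 21 - 0 = 21
LS = LF - duration = 21 - 8 = 13
Total float = LS - ES = 13 - 2 = 11

11


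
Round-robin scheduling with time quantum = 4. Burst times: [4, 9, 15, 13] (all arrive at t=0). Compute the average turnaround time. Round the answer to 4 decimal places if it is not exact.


Time quantum = 4
Execution trace:
  J1 runs 4 units, time = 4
  J2 runs 4 units, time = 8
  J3 runs 4 units, time = 12
  J4 runs 4 units, time = 16
  J2 runs 4 units, time = 20
  J3 runs 4 units, time = 24
  J4 runs 4 units, time = 28
  J2 runs 1 units, time = 29
  J3 runs 4 units, time = 33
  J4 runs 4 units, time = 37
  J3 runs 3 units, time = 40
  J4 runs 1 units, time = 41
Finish times: [4, 29, 40, 41]
Average turnaround = 114/4 = 28.5

28.5


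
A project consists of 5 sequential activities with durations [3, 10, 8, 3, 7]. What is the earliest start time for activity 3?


Activity 3 starts after activities 1 through 2 complete.
Predecessor durations: [3, 10]
ES = 3 + 10 = 13

13


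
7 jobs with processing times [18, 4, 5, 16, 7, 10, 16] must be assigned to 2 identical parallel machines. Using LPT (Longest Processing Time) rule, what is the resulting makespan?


Sort jobs in decreasing order (LPT): [18, 16, 16, 10, 7, 5, 4]
Assign each job to the least loaded machine:
  Machine 1: jobs [18, 10, 7, 4], load = 39
  Machine 2: jobs [16, 16, 5], load = 37
Makespan = max load = 39

39


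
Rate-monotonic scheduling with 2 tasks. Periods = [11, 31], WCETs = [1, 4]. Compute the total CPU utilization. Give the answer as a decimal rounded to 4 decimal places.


Compute individual utilizations (exact fractions):
  Task 1: C/T = 1/11 (approx. 0.0909)
  Task 2: C/T = 4/31 (approx. 0.129)
Total utilization U = 1/11 + 4/31 = 75/341
Rounded to 4 decimal places: U = 0.2199
RM (Liu & Layland) bound for 2 tasks = 0.828427; compare with U = 75/341 (approx. 0.219941)
U <= bound, so schedulable by RM sufficient condition.

0.2199


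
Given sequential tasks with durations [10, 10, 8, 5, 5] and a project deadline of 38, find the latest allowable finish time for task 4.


LF(activity 4) = deadline - sum of successor durations
Successors: activities 5 through 5 with durations [5]
Sum of successor durations = 5
LF = 38 - 5 = 33

33


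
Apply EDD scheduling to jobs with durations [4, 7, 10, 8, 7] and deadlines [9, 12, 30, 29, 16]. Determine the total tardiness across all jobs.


Sort by due date (EDD order): [(4, 9), (7, 12), (7, 16), (8, 29), (10, 30)]
Compute completion times and tardiness:
  Job 1: p=4, d=9, C=4, tardiness=max(0,4-9)=0
  Job 2: p=7, d=12, C=11, tardiness=max(0,11-12)=0
  Job 3: p=7, d=16, C=18, tardiness=max(0,18-16)=2
  Job 4: p=8, d=29, C=26, tardiness=max(0,26-29)=0
  Job 5: p=10, d=30, C=36, tardiness=max(0,36-30)=6
Total tardiness = 8

8


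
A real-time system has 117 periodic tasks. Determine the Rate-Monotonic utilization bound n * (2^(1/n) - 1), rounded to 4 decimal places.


Compute 2^(1/117) = 1.0059419185
Subtract 1: 1.0059419185 - 1 = 0.0059419185
Multiply by n: 117 * 0.0059419185 = 0.6952044645
Round to 4 dp: 0.6952

0.6952


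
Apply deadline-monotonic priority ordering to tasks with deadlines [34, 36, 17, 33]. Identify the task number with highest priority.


Sort tasks by relative deadline (ascending):
  Task 3: deadline = 17
  Task 4: deadline = 33
  Task 1: deadline = 34
  Task 2: deadline = 36
Priority order (highest first): [3, 4, 1, 2]
Highest priority task = 3

3


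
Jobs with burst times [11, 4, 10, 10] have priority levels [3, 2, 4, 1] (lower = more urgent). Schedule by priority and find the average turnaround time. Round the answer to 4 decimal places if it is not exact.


Sort by priority (ascending = highest first):
Order: [(1, 10), (2, 4), (3, 11), (4, 10)]
Completion times:
  Priority 1, burst=10, C=10
  Priority 2, burst=4, C=14
  Priority 3, burst=11, C=25
  Priority 4, burst=10, C=35
Average turnaround = 84/4 = 21.0

21.0


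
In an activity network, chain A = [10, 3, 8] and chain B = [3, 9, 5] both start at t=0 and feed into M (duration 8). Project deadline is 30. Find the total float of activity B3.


Forward pass: ES(B3) = sum of predecessors on chain B = 12
EF = ES + duration = 12 + 5 = 17
Backward pass: LF(M) = deadline = 30; LS(M) = 30 - 8 = 22
LF(B3) = LS(M) - sum(successors on chain B) = 22 - 0 = 22
LS = LF - duration = 22 - 5 = 17
Total float = LS - ES = 17 - 12 = 5

5


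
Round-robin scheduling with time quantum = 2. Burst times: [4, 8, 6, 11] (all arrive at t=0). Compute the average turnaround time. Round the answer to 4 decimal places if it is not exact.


Time quantum = 2
Execution trace:
  J1 runs 2 units, time = 2
  J2 runs 2 units, time = 4
  J3 runs 2 units, time = 6
  J4 runs 2 units, time = 8
  J1 runs 2 units, time = 10
  J2 runs 2 units, time = 12
  J3 runs 2 units, time = 14
  J4 runs 2 units, time = 16
  J2 runs 2 units, time = 18
  J3 runs 2 units, time = 20
  J4 runs 2 units, time = 22
  J2 runs 2 units, time = 24
  J4 runs 2 units, time = 26
  J4 runs 2 units, time = 28
  J4 runs 1 units, time = 29
Finish times: [10, 24, 20, 29]
Average turnaround = 83/4 = 20.75

20.75


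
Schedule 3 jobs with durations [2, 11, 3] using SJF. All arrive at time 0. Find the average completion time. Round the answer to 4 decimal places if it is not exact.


SJF order (ascending): [2, 3, 11]
Completion times:
  Job 1: burst=2, C=2
  Job 2: burst=3, C=5
  Job 3: burst=11, C=16
Average completion = 23/3 = 7.6667

7.6667


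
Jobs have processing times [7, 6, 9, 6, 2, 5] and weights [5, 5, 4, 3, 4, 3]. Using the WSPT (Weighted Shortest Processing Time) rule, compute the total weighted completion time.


Compute p/w ratios and sort ascending (WSPT): [(2, 4), (6, 5), (7, 5), (5, 3), (6, 3), (9, 4)]
Compute weighted completion times:
  Job (p=2,w=4): C=2, w*C=4*2=8
  Job (p=6,w=5): C=8, w*C=5*8=40
  Job (p=7,w=5): C=15, w*C=5*15=75
  Job (p=5,w=3): C=20, w*C=3*20=60
  Job (p=6,w=3): C=26, w*C=3*26=78
  Job (p=9,w=4): C=35, w*C=4*35=140
Total weighted completion time = 401

401


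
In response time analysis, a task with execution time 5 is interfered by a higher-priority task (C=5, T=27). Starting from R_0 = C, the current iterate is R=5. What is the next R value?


R_next = C + ceil(R_prev / T_hp) * C_hp
ceil(5 / 27) = ceil(0.1852) = 1
Interference = 1 * 5 = 5
R_next = 5 + 5 = 10

10


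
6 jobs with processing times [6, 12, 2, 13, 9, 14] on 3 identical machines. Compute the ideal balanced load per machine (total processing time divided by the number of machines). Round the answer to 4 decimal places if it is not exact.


Total processing time = 6 + 12 + 2 + 13 + 9 + 14 = 56
Number of machines = 3
Ideal balanced load = 56 / 3 = 18.6667

18.6667


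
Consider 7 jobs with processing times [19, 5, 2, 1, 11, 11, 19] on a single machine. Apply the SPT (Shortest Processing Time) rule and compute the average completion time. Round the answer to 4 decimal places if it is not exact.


Sort jobs by processing time (SPT order): [1, 2, 5, 11, 11, 19, 19]
Compute completion times sequentially:
  Job 1: processing = 1, completes at 1
  Job 2: processing = 2, completes at 3
  Job 3: processing = 5, completes at 8
  Job 4: processing = 11, completes at 19
  Job 5: processing = 11, completes at 30
  Job 6: processing = 19, completes at 49
  Job 7: processing = 19, completes at 68
Sum of completion times = 178
Average completion time = 178/7 = 25.4286

25.4286


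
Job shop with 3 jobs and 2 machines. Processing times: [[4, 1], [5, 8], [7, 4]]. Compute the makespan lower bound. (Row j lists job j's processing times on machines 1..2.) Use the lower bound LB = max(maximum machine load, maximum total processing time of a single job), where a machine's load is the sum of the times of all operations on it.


Machine loads:
  Machine 1: 4 + 5 + 7 = 16
  Machine 2: 1 + 8 + 4 = 13
Max machine load = 16
Job totals:
  Job 1: 5
  Job 2: 13
  Job 3: 11
Max job total = 13
Lower bound = max(16, 13) = 16

16


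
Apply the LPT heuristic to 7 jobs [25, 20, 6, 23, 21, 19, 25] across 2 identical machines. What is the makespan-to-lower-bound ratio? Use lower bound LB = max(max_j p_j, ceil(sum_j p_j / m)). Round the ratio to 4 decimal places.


LPT order: [25, 25, 23, 21, 20, 19, 6]
Machine loads after assignment: [67, 72]
LPT makespan = 72
Lower bound = max(max_job, ceil(total/2)) = max(25, 70) = 70
Ratio = 72 / 70 = 1.0286

1.0286


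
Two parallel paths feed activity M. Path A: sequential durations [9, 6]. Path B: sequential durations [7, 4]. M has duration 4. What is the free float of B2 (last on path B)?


ES(B2) = sum of predecessors on chain B = 7
EF(B2) = ES + duration = 7 + 4 = 11
Successor of B2 is M. ES(M) = max(sum(A), sum(B)) = max(15, 11) = 15
Free float = ES(successor) - EF(current) = 15 - 11 = 4

4


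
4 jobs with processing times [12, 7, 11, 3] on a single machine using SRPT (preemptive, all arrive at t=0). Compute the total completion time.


Since all jobs arrive at t=0, SRPT equals SPT ordering.
SPT order: [3, 7, 11, 12]
Completion times:
  Job 1: p=3, C=3
  Job 2: p=7, C=10
  Job 3: p=11, C=21
  Job 4: p=12, C=33
Total completion time = 3 + 10 + 21 + 33 = 67

67


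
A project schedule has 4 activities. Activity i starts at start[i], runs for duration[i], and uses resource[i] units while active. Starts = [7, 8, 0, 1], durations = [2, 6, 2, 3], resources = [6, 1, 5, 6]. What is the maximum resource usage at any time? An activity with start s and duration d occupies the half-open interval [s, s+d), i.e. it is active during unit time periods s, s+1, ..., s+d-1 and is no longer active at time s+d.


Each activity i is active on [start_i, start_i + duration_i).
Compute total resource usage per time slot:
  t=0: active resources = [5], total = 5
  t=1: active resources = [5, 6], total = 11
  t=2: active resources = [6], total = 6
  t=3: active resources = [6], total = 6
  t=4: active resources = [], total = 0
  t=5: active resources = [], total = 0
  t=6: active resources = [], total = 0
  t=7: active resources = [6], total = 6
  t=8: active resources = [6, 1], total = 7
  t=9: active resources = [1], total = 1
  t=10: active resources = [1], total = 1
  t=11: active resources = [1], total = 1
  t=12: active resources = [1], total = 1
  t=13: active resources = [1], total = 1
Peak resource demand = 11

11


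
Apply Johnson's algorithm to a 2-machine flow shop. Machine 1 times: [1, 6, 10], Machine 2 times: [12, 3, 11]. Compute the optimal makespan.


Apply Johnson's rule:
  Group 1 (a <= b): [(1, 1, 12), (3, 10, 11)]
  Group 2 (a > b): [(2, 6, 3)]
Optimal job order: [1, 3, 2]
Schedule:
  Job 1: M1 done at 1, M2 done at 13
  Job 3: M1 done at 11, M2 done at 24
  Job 2: M1 done at 17, M2 done at 27
Makespan = 27

27


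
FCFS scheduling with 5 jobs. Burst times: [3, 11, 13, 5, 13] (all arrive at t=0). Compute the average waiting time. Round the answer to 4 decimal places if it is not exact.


FCFS order (as given): [3, 11, 13, 5, 13]
Waiting times:
  Job 1: wait = 0
  Job 2: wait = 3
  Job 3: wait = 14
  Job 4: wait = 27
  Job 5: wait = 32
Sum of waiting times = 76
Average waiting time = 76/5 = 15.2

15.2


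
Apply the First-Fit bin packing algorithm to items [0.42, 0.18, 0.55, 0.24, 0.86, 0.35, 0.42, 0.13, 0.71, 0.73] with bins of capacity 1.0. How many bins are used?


Place items sequentially using First-Fit:
  Item 0.42 -> new Bin 1
  Item 0.18 -> Bin 1 (now 0.6)
  Item 0.55 -> new Bin 2
  Item 0.24 -> Bin 1 (now 0.84)
  Item 0.86 -> new Bin 3
  Item 0.35 -> Bin 2 (now 0.9)
  Item 0.42 -> new Bin 4
  Item 0.13 -> Bin 1 (now 0.97)
  Item 0.71 -> new Bin 5
  Item 0.73 -> new Bin 6
Total bins used = 6

6


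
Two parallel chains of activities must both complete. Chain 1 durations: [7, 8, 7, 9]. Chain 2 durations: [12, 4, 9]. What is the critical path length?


Path A total = 7 + 8 + 7 + 9 = 31
Path B total = 12 + 4 + 9 = 25
Critical path = longest path = max(31, 25) = 31

31


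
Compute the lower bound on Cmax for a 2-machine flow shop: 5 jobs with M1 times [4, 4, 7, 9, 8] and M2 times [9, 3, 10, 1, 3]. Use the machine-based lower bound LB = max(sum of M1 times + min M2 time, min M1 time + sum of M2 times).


LB1 = sum(M1 times) + min(M2 times) = 32 + 1 = 33
LB2 = min(M1 times) + sum(M2 times) = 4 + 26 = 30
Lower bound = max(LB1, LB2) = max(33, 30) = 33

33


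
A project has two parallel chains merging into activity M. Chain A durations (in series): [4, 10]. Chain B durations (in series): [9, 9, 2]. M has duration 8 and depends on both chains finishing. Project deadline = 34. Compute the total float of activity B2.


Forward pass: ES(B2) = sum of predecessors on chain B = 9
EF = ES + duration = 9 + 9 = 18
Backward pass: LF(M) = deadline = 34; LS(M) = 34 - 8 = 26
LF(B2) = LS(M) - sum(successors on chain B) = 26 - 2 = 24
LS = LF - duration = 24 - 9 = 15
Total float = LS - ES = 15 - 9 = 6

6


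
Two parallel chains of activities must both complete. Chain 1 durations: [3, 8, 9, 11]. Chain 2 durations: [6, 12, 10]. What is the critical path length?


Path A total = 3 + 8 + 9 + 11 = 31
Path B total = 6 + 12 + 10 = 28
Critical path = longest path = max(31, 28) = 31

31


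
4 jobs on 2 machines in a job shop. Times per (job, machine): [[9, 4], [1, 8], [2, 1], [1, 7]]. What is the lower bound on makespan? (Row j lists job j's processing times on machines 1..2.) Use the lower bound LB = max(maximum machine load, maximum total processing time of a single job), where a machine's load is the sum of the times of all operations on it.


Machine loads:
  Machine 1: 9 + 1 + 2 + 1 = 13
  Machine 2: 4 + 8 + 1 + 7 = 20
Max machine load = 20
Job totals:
  Job 1: 13
  Job 2: 9
  Job 3: 3
  Job 4: 8
Max job total = 13
Lower bound = max(20, 13) = 20

20


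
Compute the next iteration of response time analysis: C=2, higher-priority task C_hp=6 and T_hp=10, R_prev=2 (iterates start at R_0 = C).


R_next = C + ceil(R_prev / T_hp) * C_hp
ceil(2 / 10) = ceil(0.2) = 1
Interference = 1 * 6 = 6
R_next = 2 + 6 = 8

8


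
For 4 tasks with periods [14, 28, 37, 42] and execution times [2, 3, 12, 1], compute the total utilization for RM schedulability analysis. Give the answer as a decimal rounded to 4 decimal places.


Compute individual utilizations (exact fractions):
  Task 1: C/T = 2/14 = 1/7 (approx. 0.1429)
  Task 2: C/T = 3/28 (approx. 0.1071)
  Task 3: C/T = 12/37 (approx. 0.3243)
  Task 4: C/T = 1/42 (approx. 0.0238)
Total utilization U = 1/7 + 3/28 + 12/37 + 1/42 = 1859/3108
Rounded to 4 decimal places: U = 0.5981
RM (Liu & Layland) bound for 4 tasks = 0.756828; compare with U = 1859/3108 (approx. 0.598134)
U <= bound, so schedulable by RM sufficient condition.

0.5981


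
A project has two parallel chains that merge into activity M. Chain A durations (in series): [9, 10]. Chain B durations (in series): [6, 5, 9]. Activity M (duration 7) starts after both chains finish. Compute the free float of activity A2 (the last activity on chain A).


ES(A2) = sum of predecessors on chain A = 9
EF(A2) = ES + duration = 9 + 10 = 19
Successor of A2 is M. ES(M) = max(sum(A), sum(B)) = max(19, 20) = 20
Free float = ES(successor) - EF(current) = 20 - 19 = 1

1


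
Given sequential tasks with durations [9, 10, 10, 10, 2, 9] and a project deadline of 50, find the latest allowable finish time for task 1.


LF(activity 1) = deadline - sum of successor durations
Successors: activities 2 through 6 with durations [10, 10, 10, 2, 9]
Sum of successor durations = 41
LF = 50 - 41 = 9

9


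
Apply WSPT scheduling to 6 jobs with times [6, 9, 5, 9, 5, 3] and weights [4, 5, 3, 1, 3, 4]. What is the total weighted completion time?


Compute p/w ratios and sort ascending (WSPT): [(3, 4), (6, 4), (5, 3), (5, 3), (9, 5), (9, 1)]
Compute weighted completion times:
  Job (p=3,w=4): C=3, w*C=4*3=12
  Job (p=6,w=4): C=9, w*C=4*9=36
  Job (p=5,w=3): C=14, w*C=3*14=42
  Job (p=5,w=3): C=19, w*C=3*19=57
  Job (p=9,w=5): C=28, w*C=5*28=140
  Job (p=9,w=1): C=37, w*C=1*37=37
Total weighted completion time = 324

324


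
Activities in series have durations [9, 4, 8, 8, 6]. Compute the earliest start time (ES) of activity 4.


Activity 4 starts after activities 1 through 3 complete.
Predecessor durations: [9, 4, 8]
ES = 9 + 4 + 8 = 21

21


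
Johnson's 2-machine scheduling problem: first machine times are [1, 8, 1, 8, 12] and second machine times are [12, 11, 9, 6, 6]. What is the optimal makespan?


Apply Johnson's rule:
  Group 1 (a <= b): [(1, 1, 12), (3, 1, 9), (2, 8, 11)]
  Group 2 (a > b): [(4, 8, 6), (5, 12, 6)]
Optimal job order: [1, 3, 2, 4, 5]
Schedule:
  Job 1: M1 done at 1, M2 done at 13
  Job 3: M1 done at 2, M2 done at 22
  Job 2: M1 done at 10, M2 done at 33
  Job 4: M1 done at 18, M2 done at 39
  Job 5: M1 done at 30, M2 done at 45
Makespan = 45

45


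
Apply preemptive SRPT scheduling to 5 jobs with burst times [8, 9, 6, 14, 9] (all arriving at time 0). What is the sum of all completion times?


Since all jobs arrive at t=0, SRPT equals SPT ordering.
SPT order: [6, 8, 9, 9, 14]
Completion times:
  Job 1: p=6, C=6
  Job 2: p=8, C=14
  Job 3: p=9, C=23
  Job 4: p=9, C=32
  Job 5: p=14, C=46
Total completion time = 6 + 14 + 23 + 32 + 46 = 121

121


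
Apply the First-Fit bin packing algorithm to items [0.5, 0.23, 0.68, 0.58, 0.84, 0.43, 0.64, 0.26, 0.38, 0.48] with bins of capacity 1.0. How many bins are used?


Place items sequentially using First-Fit:
  Item 0.5 -> new Bin 1
  Item 0.23 -> Bin 1 (now 0.73)
  Item 0.68 -> new Bin 2
  Item 0.58 -> new Bin 3
  Item 0.84 -> new Bin 4
  Item 0.43 -> new Bin 5
  Item 0.64 -> new Bin 6
  Item 0.26 -> Bin 1 (now 0.99)
  Item 0.38 -> Bin 3 (now 0.96)
  Item 0.48 -> Bin 5 (now 0.91)
Total bins used = 6

6


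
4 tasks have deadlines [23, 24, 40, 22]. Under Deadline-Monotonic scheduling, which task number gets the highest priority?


Sort tasks by relative deadline (ascending):
  Task 4: deadline = 22
  Task 1: deadline = 23
  Task 2: deadline = 24
  Task 3: deadline = 40
Priority order (highest first): [4, 1, 2, 3]
Highest priority task = 4

4


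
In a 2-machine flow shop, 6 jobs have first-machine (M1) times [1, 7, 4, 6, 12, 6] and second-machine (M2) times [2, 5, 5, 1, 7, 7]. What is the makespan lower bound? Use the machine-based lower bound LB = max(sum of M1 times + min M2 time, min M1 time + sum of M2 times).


LB1 = sum(M1 times) + min(M2 times) = 36 + 1 = 37
LB2 = min(M1 times) + sum(M2 times) = 1 + 27 = 28
Lower bound = max(LB1, LB2) = max(37, 28) = 37

37


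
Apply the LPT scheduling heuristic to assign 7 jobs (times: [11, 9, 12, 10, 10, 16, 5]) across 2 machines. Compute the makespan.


Sort jobs in decreasing order (LPT): [16, 12, 11, 10, 10, 9, 5]
Assign each job to the least loaded machine:
  Machine 1: jobs [16, 10, 9], load = 35
  Machine 2: jobs [12, 11, 10, 5], load = 38
Makespan = max load = 38

38


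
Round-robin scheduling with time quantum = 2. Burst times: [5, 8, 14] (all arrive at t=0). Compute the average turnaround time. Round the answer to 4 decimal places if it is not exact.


Time quantum = 2
Execution trace:
  J1 runs 2 units, time = 2
  J2 runs 2 units, time = 4
  J3 runs 2 units, time = 6
  J1 runs 2 units, time = 8
  J2 runs 2 units, time = 10
  J3 runs 2 units, time = 12
  J1 runs 1 units, time = 13
  J2 runs 2 units, time = 15
  J3 runs 2 units, time = 17
  J2 runs 2 units, time = 19
  J3 runs 2 units, time = 21
  J3 runs 2 units, time = 23
  J3 runs 2 units, time = 25
  J3 runs 2 units, time = 27
Finish times: [13, 19, 27]
Average turnaround = 59/3 = 19.6667

19.6667


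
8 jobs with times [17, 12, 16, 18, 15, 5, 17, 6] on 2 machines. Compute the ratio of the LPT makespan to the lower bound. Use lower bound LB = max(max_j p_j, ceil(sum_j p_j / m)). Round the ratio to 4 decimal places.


LPT order: [18, 17, 17, 16, 15, 12, 6, 5]
Machine loads after assignment: [54, 52]
LPT makespan = 54
Lower bound = max(max_job, ceil(total/2)) = max(18, 53) = 53
Ratio = 54 / 53 = 1.0189

1.0189


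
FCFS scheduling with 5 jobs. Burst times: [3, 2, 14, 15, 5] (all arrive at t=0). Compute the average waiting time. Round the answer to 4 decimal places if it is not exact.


FCFS order (as given): [3, 2, 14, 15, 5]
Waiting times:
  Job 1: wait = 0
  Job 2: wait = 3
  Job 3: wait = 5
  Job 4: wait = 19
  Job 5: wait = 34
Sum of waiting times = 61
Average waiting time = 61/5 = 12.2

12.2


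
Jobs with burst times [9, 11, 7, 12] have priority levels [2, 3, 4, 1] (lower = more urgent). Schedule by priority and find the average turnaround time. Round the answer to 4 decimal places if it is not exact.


Sort by priority (ascending = highest first):
Order: [(1, 12), (2, 9), (3, 11), (4, 7)]
Completion times:
  Priority 1, burst=12, C=12
  Priority 2, burst=9, C=21
  Priority 3, burst=11, C=32
  Priority 4, burst=7, C=39
Average turnaround = 104/4 = 26.0

26.0


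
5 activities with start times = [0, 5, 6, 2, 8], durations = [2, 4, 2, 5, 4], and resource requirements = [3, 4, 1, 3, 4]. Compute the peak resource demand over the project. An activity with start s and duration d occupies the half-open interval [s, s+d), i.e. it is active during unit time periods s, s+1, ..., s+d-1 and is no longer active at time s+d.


Each activity i is active on [start_i, start_i + duration_i).
Compute total resource usage per time slot:
  t=0: active resources = [3], total = 3
  t=1: active resources = [3], total = 3
  t=2: active resources = [3], total = 3
  t=3: active resources = [3], total = 3
  t=4: active resources = [3], total = 3
  t=5: active resources = [4, 3], total = 7
  t=6: active resources = [4, 1, 3], total = 8
  t=7: active resources = [4, 1], total = 5
  t=8: active resources = [4, 4], total = 8
  t=9: active resources = [4], total = 4
  t=10: active resources = [4], total = 4
  t=11: active resources = [4], total = 4
Peak resource demand = 8

8


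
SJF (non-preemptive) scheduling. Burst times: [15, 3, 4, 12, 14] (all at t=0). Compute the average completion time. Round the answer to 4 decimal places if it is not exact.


SJF order (ascending): [3, 4, 12, 14, 15]
Completion times:
  Job 1: burst=3, C=3
  Job 2: burst=4, C=7
  Job 3: burst=12, C=19
  Job 4: burst=14, C=33
  Job 5: burst=15, C=48
Average completion = 110/5 = 22.0

22.0


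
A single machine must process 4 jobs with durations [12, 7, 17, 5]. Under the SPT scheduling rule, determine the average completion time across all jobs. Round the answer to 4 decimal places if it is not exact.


Sort jobs by processing time (SPT order): [5, 7, 12, 17]
Compute completion times sequentially:
  Job 1: processing = 5, completes at 5
  Job 2: processing = 7, completes at 12
  Job 3: processing = 12, completes at 24
  Job 4: processing = 17, completes at 41
Sum of completion times = 82
Average completion time = 82/4 = 20.5

20.5


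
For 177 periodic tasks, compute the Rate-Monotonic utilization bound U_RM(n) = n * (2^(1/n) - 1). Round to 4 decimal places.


Compute 2^(1/177) = 1.0039237636
Subtract 1: 1.0039237636 - 1 = 0.0039237636
Multiply by n: 177 * 0.0039237636 = 0.6945061572
Round to 4 dp: 0.6945

0.6945


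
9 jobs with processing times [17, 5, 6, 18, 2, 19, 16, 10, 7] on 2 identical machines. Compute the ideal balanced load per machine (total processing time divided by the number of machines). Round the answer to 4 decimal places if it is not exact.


Total processing time = 17 + 5 + 6 + 18 + 2 + 19 + 16 + 10 + 7 = 100
Number of machines = 2
Ideal balanced load = 100 / 2 = 50.0

50.0


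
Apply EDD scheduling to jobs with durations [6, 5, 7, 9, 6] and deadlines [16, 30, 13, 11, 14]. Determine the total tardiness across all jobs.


Sort by due date (EDD order): [(9, 11), (7, 13), (6, 14), (6, 16), (5, 30)]
Compute completion times and tardiness:
  Job 1: p=9, d=11, C=9, tardiness=max(0,9-11)=0
  Job 2: p=7, d=13, C=16, tardiness=max(0,16-13)=3
  Job 3: p=6, d=14, C=22, tardiness=max(0,22-14)=8
  Job 4: p=6, d=16, C=28, tardiness=max(0,28-16)=12
  Job 5: p=5, d=30, C=33, tardiness=max(0,33-30)=3
Total tardiness = 26

26


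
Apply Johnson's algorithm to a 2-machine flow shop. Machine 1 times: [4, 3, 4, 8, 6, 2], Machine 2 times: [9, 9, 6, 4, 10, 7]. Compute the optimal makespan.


Apply Johnson's rule:
  Group 1 (a <= b): [(6, 2, 7), (2, 3, 9), (1, 4, 9), (3, 4, 6), (5, 6, 10)]
  Group 2 (a > b): [(4, 8, 4)]
Optimal job order: [6, 2, 1, 3, 5, 4]
Schedule:
  Job 6: M1 done at 2, M2 done at 9
  Job 2: M1 done at 5, M2 done at 18
  Job 1: M1 done at 9, M2 done at 27
  Job 3: M1 done at 13, M2 done at 33
  Job 5: M1 done at 19, M2 done at 43
  Job 4: M1 done at 27, M2 done at 47
Makespan = 47

47


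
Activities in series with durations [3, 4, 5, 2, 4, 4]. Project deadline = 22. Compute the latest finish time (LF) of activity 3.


LF(activity 3) = deadline - sum of successor durations
Successors: activities 4 through 6 with durations [2, 4, 4]
Sum of successor durations = 10
LF = 22 - 10 = 12

12


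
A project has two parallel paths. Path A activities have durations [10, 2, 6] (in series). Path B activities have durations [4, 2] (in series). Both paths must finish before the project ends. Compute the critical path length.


Path A total = 10 + 2 + 6 = 18
Path B total = 4 + 2 = 6
Critical path = longest path = max(18, 6) = 18

18


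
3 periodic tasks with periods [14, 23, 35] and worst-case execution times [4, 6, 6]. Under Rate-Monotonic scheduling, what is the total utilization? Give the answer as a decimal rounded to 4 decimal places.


Compute individual utilizations (exact fractions):
  Task 1: C/T = 4/14 = 2/7 (approx. 0.2857)
  Task 2: C/T = 6/23 (approx. 0.2609)
  Task 3: C/T = 6/35 (approx. 0.1714)
Total utilization U = 2/7 + 6/23 + 6/35 = 578/805
Rounded to 4 decimal places: U = 0.7180
RM (Liu & Layland) bound for 3 tasks = 0.779763; compare with U = 578/805 (approx. 0.718012)
U <= bound, so schedulable by RM sufficient condition.

0.7180


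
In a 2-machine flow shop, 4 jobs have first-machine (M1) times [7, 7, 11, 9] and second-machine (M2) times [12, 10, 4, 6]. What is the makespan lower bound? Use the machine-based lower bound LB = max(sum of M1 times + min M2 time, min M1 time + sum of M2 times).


LB1 = sum(M1 times) + min(M2 times) = 34 + 4 = 38
LB2 = min(M1 times) + sum(M2 times) = 7 + 32 = 39
Lower bound = max(LB1, LB2) = max(38, 39) = 39

39


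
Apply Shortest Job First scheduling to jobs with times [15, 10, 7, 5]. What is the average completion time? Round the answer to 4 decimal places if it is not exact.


SJF order (ascending): [5, 7, 10, 15]
Completion times:
  Job 1: burst=5, C=5
  Job 2: burst=7, C=12
  Job 3: burst=10, C=22
  Job 4: burst=15, C=37
Average completion = 76/4 = 19.0

19.0


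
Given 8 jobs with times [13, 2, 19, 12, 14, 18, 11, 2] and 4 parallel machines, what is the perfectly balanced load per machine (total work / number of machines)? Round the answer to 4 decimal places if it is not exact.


Total processing time = 13 + 2 + 19 + 12 + 14 + 18 + 11 + 2 = 91
Number of machines = 4
Ideal balanced load = 91 / 4 = 22.75

22.75


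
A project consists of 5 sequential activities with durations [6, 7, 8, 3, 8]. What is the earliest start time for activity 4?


Activity 4 starts after activities 1 through 3 complete.
Predecessor durations: [6, 7, 8]
ES = 6 + 7 + 8 = 21

21


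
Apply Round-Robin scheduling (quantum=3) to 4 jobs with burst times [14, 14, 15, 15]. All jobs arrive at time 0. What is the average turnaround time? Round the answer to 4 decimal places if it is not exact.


Time quantum = 3
Execution trace:
  J1 runs 3 units, time = 3
  J2 runs 3 units, time = 6
  J3 runs 3 units, time = 9
  J4 runs 3 units, time = 12
  J1 runs 3 units, time = 15
  J2 runs 3 units, time = 18
  J3 runs 3 units, time = 21
  J4 runs 3 units, time = 24
  J1 runs 3 units, time = 27
  J2 runs 3 units, time = 30
  J3 runs 3 units, time = 33
  J4 runs 3 units, time = 36
  J1 runs 3 units, time = 39
  J2 runs 3 units, time = 42
  J3 runs 3 units, time = 45
  J4 runs 3 units, time = 48
  J1 runs 2 units, time = 50
  J2 runs 2 units, time = 52
  J3 runs 3 units, time = 55
  J4 runs 3 units, time = 58
Finish times: [50, 52, 55, 58]
Average turnaround = 215/4 = 53.75

53.75


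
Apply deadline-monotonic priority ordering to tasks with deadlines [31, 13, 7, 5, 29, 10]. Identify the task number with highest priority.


Sort tasks by relative deadline (ascending):
  Task 4: deadline = 5
  Task 3: deadline = 7
  Task 6: deadline = 10
  Task 2: deadline = 13
  Task 5: deadline = 29
  Task 1: deadline = 31
Priority order (highest first): [4, 3, 6, 2, 5, 1]
Highest priority task = 4

4


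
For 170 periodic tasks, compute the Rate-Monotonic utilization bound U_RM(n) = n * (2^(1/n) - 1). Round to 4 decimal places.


Compute 2^(1/170) = 1.0040856600
Subtract 1: 1.0040856600 - 1 = 0.0040856600
Multiply by n: 170 * 0.0040856600 = 0.6945622000
Round to 4 dp: 0.6946

0.6946


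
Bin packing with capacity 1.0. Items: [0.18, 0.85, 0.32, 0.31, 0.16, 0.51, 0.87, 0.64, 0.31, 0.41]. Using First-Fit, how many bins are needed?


Place items sequentially using First-Fit:
  Item 0.18 -> new Bin 1
  Item 0.85 -> new Bin 2
  Item 0.32 -> Bin 1 (now 0.5)
  Item 0.31 -> Bin 1 (now 0.81)
  Item 0.16 -> Bin 1 (now 0.97)
  Item 0.51 -> new Bin 3
  Item 0.87 -> new Bin 4
  Item 0.64 -> new Bin 5
  Item 0.31 -> Bin 3 (now 0.82)
  Item 0.41 -> new Bin 6
Total bins used = 6

6


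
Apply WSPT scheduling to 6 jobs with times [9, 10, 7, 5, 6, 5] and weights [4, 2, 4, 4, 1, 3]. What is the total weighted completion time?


Compute p/w ratios and sort ascending (WSPT): [(5, 4), (5, 3), (7, 4), (9, 4), (10, 2), (6, 1)]
Compute weighted completion times:
  Job (p=5,w=4): C=5, w*C=4*5=20
  Job (p=5,w=3): C=10, w*C=3*10=30
  Job (p=7,w=4): C=17, w*C=4*17=68
  Job (p=9,w=4): C=26, w*C=4*26=104
  Job (p=10,w=2): C=36, w*C=2*36=72
  Job (p=6,w=1): C=42, w*C=1*42=42
Total weighted completion time = 336

336


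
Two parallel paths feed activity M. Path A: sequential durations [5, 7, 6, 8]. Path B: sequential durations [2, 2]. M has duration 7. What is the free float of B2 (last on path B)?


ES(B2) = sum of predecessors on chain B = 2
EF(B2) = ES + duration = 2 + 2 = 4
Successor of B2 is M. ES(M) = max(sum(A), sum(B)) = max(26, 4) = 26
Free float = ES(successor) - EF(current) = 26 - 4 = 22

22


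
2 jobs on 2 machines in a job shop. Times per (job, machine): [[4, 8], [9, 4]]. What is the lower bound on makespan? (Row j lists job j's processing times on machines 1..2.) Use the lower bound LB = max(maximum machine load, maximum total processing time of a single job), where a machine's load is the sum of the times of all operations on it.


Machine loads:
  Machine 1: 4 + 9 = 13
  Machine 2: 8 + 4 = 12
Max machine load = 13
Job totals:
  Job 1: 12
  Job 2: 13
Max job total = 13
Lower bound = max(13, 13) = 13

13


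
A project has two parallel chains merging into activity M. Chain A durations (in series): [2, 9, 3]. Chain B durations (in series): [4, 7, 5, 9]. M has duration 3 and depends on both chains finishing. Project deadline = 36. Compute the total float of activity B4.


Forward pass: ES(B4) = sum of predecessors on chain B = 16
EF = ES + duration = 16 + 9 = 25
Backward pass: LF(M) = deadline = 36; LS(M) = 36 - 3 = 33
LF(B4) = LS(M) - sum(successors on chain B) = 33 - 0 = 33
LS = LF - duration = 33 - 9 = 24
Total float = LS - ES = 24 - 16 = 8

8


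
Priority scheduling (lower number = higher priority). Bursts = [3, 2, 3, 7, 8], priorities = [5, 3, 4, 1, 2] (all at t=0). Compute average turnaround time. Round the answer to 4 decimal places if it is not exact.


Sort by priority (ascending = highest first):
Order: [(1, 7), (2, 8), (3, 2), (4, 3), (5, 3)]
Completion times:
  Priority 1, burst=7, C=7
  Priority 2, burst=8, C=15
  Priority 3, burst=2, C=17
  Priority 4, burst=3, C=20
  Priority 5, burst=3, C=23
Average turnaround = 82/5 = 16.4

16.4


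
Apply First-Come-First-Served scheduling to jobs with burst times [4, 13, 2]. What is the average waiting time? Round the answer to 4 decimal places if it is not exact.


FCFS order (as given): [4, 13, 2]
Waiting times:
  Job 1: wait = 0
  Job 2: wait = 4
  Job 3: wait = 17
Sum of waiting times = 21
Average waiting time = 21/3 = 7.0

7.0


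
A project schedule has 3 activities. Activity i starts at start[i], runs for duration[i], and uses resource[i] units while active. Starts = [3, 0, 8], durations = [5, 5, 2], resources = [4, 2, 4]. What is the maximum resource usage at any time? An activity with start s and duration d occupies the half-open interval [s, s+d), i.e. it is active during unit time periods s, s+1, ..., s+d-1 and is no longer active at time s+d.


Each activity i is active on [start_i, start_i + duration_i).
Compute total resource usage per time slot:
  t=0: active resources = [2], total = 2
  t=1: active resources = [2], total = 2
  t=2: active resources = [2], total = 2
  t=3: active resources = [4, 2], total = 6
  t=4: active resources = [4, 2], total = 6
  t=5: active resources = [4], total = 4
  t=6: active resources = [4], total = 4
  t=7: active resources = [4], total = 4
  t=8: active resources = [4], total = 4
  t=9: active resources = [4], total = 4
Peak resource demand = 6

6


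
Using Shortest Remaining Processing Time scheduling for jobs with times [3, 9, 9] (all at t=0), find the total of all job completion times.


Since all jobs arrive at t=0, SRPT equals SPT ordering.
SPT order: [3, 9, 9]
Completion times:
  Job 1: p=3, C=3
  Job 2: p=9, C=12
  Job 3: p=9, C=21
Total completion time = 3 + 12 + 21 = 36

36


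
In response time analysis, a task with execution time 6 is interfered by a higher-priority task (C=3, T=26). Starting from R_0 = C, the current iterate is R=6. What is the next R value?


R_next = C + ceil(R_prev / T_hp) * C_hp
ceil(6 / 26) = ceil(0.2308) = 1
Interference = 1 * 3 = 3
R_next = 6 + 3 = 9

9


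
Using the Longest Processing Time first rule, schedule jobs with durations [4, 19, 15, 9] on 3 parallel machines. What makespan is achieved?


Sort jobs in decreasing order (LPT): [19, 15, 9, 4]
Assign each job to the least loaded machine:
  Machine 1: jobs [19], load = 19
  Machine 2: jobs [15], load = 15
  Machine 3: jobs [9, 4], load = 13
Makespan = max load = 19

19


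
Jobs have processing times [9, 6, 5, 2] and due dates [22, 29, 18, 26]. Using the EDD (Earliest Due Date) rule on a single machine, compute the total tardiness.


Sort by due date (EDD order): [(5, 18), (9, 22), (2, 26), (6, 29)]
Compute completion times and tardiness:
  Job 1: p=5, d=18, C=5, tardiness=max(0,5-18)=0
  Job 2: p=9, d=22, C=14, tardiness=max(0,14-22)=0
  Job 3: p=2, d=26, C=16, tardiness=max(0,16-26)=0
  Job 4: p=6, d=29, C=22, tardiness=max(0,22-29)=0
Total tardiness = 0

0


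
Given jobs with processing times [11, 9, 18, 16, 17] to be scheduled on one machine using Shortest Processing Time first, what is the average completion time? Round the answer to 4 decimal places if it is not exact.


Sort jobs by processing time (SPT order): [9, 11, 16, 17, 18]
Compute completion times sequentially:
  Job 1: processing = 9, completes at 9
  Job 2: processing = 11, completes at 20
  Job 3: processing = 16, completes at 36
  Job 4: processing = 17, completes at 53
  Job 5: processing = 18, completes at 71
Sum of completion times = 189
Average completion time = 189/5 = 37.8

37.8
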